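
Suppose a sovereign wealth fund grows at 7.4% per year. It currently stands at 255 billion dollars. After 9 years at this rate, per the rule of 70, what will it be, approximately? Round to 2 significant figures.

Doubling time ≈ 70/7.4 = 9.46 years.
9 years is 9/9.46 ≈ 0.95 doublings, a factor of 2^0.95 ≈ 1.93.
255 × 1.93 ≈ 490 billion dollars.

490 billion dollars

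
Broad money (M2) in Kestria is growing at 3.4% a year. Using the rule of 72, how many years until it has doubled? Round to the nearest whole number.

72/3.4 ≈ 21.18, so it doubles roughly every 21 years.

approximately 21 years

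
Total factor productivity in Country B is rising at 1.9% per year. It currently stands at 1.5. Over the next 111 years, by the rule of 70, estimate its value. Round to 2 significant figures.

≈ 12

Doubling time ≈ 70/1.9 = 36.84 years.
111 years is 111/36.84 ≈ 3.01 doublings, a factor of 2^3.01 ≈ 8.06.
1.5 × 8.06 ≈ 12.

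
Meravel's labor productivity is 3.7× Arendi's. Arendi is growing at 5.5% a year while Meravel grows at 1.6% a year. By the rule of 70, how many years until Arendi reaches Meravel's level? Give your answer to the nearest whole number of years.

The growth-rate gap is 5.5% − 1.6% = 3.9 percentage points.
So the ratio between them halves every 70/3.9 ≈ 17.95 years.
A 3.7× gap takes log₂(3.7) ≈ 1.89 halvings to close: 1.89 × 17.95 ≈ 34 years.

34 years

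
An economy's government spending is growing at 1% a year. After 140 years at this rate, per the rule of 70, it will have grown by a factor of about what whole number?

around 4 times

70/1 ≈ 70.00 years per doubling.
140 years fits 2 doublings: 2^2 = 4.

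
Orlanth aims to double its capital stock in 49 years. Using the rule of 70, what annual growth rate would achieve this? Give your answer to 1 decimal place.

70 / 49 ≈ 1.43, so about 1.4% annually.

approximately 1.4%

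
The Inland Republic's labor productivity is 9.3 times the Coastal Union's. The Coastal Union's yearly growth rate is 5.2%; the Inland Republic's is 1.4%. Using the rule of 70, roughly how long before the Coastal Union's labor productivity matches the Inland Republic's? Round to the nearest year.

The growth-rate gap is 5.2% − 1.4% = 3.8 percentage points.
So the ratio between them halves every 70/3.8 ≈ 18.42 years.
A 9.3 times gap takes log₂(9.3) ≈ 3.22 halvings to close: 3.22 × 18.42 ≈ 59 years.

around 59 years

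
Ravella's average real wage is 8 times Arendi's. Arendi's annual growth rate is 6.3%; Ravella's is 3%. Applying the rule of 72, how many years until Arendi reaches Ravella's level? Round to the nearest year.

Arendi gains on Ravella at 6.3% − 3% = 3.3 points a year.
At that relative rate the gap halves every 72/3.3 ≈ 21.82 years.
An 8 times gap closes after 3 halvings: 3 × 21.82 ≈ 65 years.

around 65 years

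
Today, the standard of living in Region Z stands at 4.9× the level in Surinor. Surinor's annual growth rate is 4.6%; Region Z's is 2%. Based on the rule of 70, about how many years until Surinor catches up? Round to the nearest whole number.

The growth-rate gap is 4.6% − 2% = 2.6 percentage points.
So the ratio between them halves every 70/2.6 ≈ 26.92 years.
A 4.9× gap takes log₂(4.9) ≈ 2.29 halvings to close: 2.29 × 26.92 ≈ 62 years.

≈ 62 years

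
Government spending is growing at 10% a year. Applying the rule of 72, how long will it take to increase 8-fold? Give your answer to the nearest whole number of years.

≈ 22 years

At 10% it doubles every 72/10 ≈ 7.20 years.
8× is 3 doublings, so 3 × 7.20 ≈ 22 years.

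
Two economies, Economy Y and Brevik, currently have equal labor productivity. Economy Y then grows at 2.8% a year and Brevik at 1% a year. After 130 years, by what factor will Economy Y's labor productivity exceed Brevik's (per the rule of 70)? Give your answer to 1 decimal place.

approximately 10.1 times

Economy Y pulls ahead at 1.8 pp per year, so the ratio doubles every 70/1.8 ≈ 38.89 years.
In 130 years that's 3.34 doublings: 2^3.34 ≈ 10.1.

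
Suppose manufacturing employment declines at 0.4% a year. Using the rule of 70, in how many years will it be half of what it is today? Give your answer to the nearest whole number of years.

approximately 175 years

Halving time ≈ 70 / 0.4 = 175.00 → 175 years.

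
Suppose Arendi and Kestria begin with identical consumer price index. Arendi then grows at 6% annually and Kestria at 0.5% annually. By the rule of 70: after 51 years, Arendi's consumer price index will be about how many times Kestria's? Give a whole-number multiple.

Arendi pulls ahead at 5.5 pp per year, so the ratio doubles every 70/5.5 ≈ 12.73 years.
In 51 years that's 4.01 doublings: 2^4.01 ≈ 16.

about 16 times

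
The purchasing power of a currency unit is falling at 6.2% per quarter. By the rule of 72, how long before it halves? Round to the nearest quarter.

The rule works in reverse for decay: 72/6.2 ≈ 11.61 quarters to halve.

roughly 12 quarters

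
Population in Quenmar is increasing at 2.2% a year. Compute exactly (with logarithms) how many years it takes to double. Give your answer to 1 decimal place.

t = ln(2) / ln(1 + 0.022) = 0.6931 / 0.021761 ≈ 31.85.

31.9 years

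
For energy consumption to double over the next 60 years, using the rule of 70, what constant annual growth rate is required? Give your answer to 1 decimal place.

1.2%

70 / 60 ≈ 1.17, so about 1.2% annually.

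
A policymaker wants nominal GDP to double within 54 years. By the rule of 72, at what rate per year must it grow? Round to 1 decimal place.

roughly 1.3%

72 / 54 ≈ 1.33, so about 1.3% per year.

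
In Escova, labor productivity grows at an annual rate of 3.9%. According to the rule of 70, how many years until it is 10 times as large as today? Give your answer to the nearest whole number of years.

One doubling takes 70/3.9 = 17.95 years.
10× is log₂ 10 ≈ 3.32 doublings, so ≈ 3.32 × 17.95 = 60 years.

≈ 60 years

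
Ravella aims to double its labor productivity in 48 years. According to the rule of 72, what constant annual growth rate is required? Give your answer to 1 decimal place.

72 / 48 ≈ 1.50, so about 1.5% annually.

about 1.5%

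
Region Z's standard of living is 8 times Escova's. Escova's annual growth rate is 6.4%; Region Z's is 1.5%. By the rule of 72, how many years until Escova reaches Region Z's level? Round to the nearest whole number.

approximately 44 years

What matters is the difference: 4.9 pp.
Rule of 72 on the gap: the ratio halves every 72/4.9 ≈ 14.69 years.
An 8 times gap closes after 3 halvings: 3 × 14.69 ≈ 44 years.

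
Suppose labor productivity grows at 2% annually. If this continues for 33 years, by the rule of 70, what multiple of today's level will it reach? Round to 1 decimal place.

about 1.9 times

Doubling time ≈ 70/2 = 35.00 years.
33 years / 35.00 ≈ 0.94 doublings → factor 2^0.94 ≈ 1.9.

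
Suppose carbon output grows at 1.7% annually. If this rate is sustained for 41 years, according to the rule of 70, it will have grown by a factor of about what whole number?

70/1.7 ≈ 41.18 years per doubling.
41 years fits 1 doubling: 2^1 = 2.

approximately 2 times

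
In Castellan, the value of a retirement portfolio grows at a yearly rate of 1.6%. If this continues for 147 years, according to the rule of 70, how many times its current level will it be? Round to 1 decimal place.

Doubling time ≈ 70/1.6 = 43.75 years.
147 years / 43.75 ≈ 3.36 doublings → factor 2^3.36 ≈ 10.3.

roughly 10.3 times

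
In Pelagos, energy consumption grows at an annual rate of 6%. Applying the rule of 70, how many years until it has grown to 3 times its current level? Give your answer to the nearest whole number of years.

18 years

Doubling time ≈ 70/6 = 11.67 years.
3× is log₂ 3 ≈ 1.58 doublings, so ≈ 1.58 × 11.67 = 18 years.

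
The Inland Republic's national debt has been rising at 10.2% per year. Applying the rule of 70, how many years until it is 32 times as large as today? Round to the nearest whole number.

One doubling takes 70/10.2 = 6.86 years.
32 = 2^5, so 5 doublings → 34 years.

around 34 years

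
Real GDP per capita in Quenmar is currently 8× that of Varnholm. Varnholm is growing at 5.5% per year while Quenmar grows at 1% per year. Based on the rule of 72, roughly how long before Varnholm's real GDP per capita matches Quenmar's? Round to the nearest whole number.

The growth-rate gap is 5.5% − 1% = 4.5 percentage points.
So the ratio between them halves every 72/4.5 ≈ 16.00 years.
An 8× gap closes after 3 halvings: 3 × 16.00 ≈ 48 years.

about 48 years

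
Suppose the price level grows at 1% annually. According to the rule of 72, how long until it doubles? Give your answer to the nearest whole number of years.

72/1 ≈ 72.00, so it doubles roughly every 72 years.

72 years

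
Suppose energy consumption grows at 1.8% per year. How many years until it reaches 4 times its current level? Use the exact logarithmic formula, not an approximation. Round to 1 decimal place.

t = ln(4) / ln(1 + 0.018) = 1.3863 / 0.017840 ≈ 77.71.

77.7 years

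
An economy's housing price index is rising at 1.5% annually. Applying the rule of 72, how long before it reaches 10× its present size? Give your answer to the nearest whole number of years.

roughly 159 years

Doubling time ≈ 72/1.5 = 48.00 years.
10× is log₂ 10 ≈ 3.32 doublings, so ≈ 3.32 × 48.00 = 159 years.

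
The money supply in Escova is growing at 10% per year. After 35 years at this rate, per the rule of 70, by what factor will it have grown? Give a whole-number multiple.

about 32 times

70/10 ≈ 7.00 years per doubling.
35 years fits 5 doublings: 2^5 = 32.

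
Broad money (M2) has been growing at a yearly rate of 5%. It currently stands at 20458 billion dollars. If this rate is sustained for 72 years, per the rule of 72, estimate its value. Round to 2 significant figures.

It doubles every 72/5 ≈ 14.40 years, so 72 years is 5.00 doublings.
2^5.00 ≈ 32.00; 20458 × 32.00 ≈ 650000 billion dollars.

roughly 650000 billion dollars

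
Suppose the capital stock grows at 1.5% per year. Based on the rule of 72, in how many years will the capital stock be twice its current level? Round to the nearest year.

72/1.5 ≈ 48.00, so it doubles roughly every 48 years.

roughly 48 years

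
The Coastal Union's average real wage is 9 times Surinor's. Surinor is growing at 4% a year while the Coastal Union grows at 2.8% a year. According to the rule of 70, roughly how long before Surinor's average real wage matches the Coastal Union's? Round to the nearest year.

The growth-rate gap is 4% − 2.8% = 1.2 percentage points.
So the ratio between them halves every 70/1.2 ≈ 58.33 years.
A 9 times gap takes log₂(9) ≈ 3.17 halvings to close: 3.17 × 58.33 ≈ 185 years.

about 185 years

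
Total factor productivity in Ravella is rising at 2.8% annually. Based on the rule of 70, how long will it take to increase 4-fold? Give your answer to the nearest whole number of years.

approximately 50 years

At 2.8% it doubles every 70/2.8 ≈ 25.00 years.
Getting to 4× needs 2 doublings: 2 × 25.00 ≈ 50 years.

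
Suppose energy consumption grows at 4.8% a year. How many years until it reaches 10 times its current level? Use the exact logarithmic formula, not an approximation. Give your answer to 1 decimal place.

49.1 years

t = ln(10) / ln(1 + 0.048) = 2.3026 / 0.046884 ≈ 49.11.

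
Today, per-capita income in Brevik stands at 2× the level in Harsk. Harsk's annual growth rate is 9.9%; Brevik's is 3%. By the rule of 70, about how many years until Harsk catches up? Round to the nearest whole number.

What matters is the difference: 6.9 pp.
Rule of 70 on the gap: the ratio halves every 70/6.9 ≈ 10.14 years.
A 2× gap closes after 1 halving: 1 × 10.14 ≈ 10 years.

around 10 years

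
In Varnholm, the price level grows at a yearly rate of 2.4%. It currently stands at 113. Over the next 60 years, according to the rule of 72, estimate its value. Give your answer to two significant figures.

It doubles every 72/2.4 ≈ 30.00 years, so 60 years is 2.00 doublings.
2^2.00 ≈ 4.00; 113 × 4.00 ≈ 450.

approximately 450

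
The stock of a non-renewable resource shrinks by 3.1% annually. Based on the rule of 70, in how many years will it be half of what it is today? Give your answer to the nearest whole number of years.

Falling at 3.1%, it halves about every 70/3.1 = 22.58 years.

approximately 23 years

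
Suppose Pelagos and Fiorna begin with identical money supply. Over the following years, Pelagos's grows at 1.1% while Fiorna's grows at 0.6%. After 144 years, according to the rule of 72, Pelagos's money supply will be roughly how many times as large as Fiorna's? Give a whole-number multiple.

2 times

Pelagos pulls ahead at 0.5 pp per year, so the ratio doubles every 72/0.5 ≈ 144.00 years.
In 144 years that's 1.00 doublings: 2^1.00 ≈ 2.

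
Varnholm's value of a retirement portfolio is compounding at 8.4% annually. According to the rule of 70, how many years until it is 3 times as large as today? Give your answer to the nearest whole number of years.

At 8.4% it doubles every 70/8.4 ≈ 8.33 years.
Reaching 3× takes log₂(3) ≈ 1.58 doublings.
1.58 × 8.33 ≈ 13 years.

about 13 years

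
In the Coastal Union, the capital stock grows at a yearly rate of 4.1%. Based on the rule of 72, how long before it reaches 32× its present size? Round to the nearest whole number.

roughly 88 years

At 4.1% it doubles every 72/4.1 ≈ 17.56 years.
32 = 2^5, so 5 doublings → 88 years.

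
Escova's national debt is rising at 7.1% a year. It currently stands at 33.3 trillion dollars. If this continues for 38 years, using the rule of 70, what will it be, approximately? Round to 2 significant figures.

about 480 trillion dollars

It doubles every 70/7.1 ≈ 9.86 years, so 38 years is 3.85 doublings.
2^3.85 ≈ 14.42; 33.3 × 14.42 ≈ 480 trillion dollars.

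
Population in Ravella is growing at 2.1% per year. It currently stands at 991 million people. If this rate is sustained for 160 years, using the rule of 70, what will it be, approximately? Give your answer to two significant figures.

Doubling time ≈ 70/2.1 = 33.33 years.
160 years is 160/33.33 ≈ 4.80 doublings, a factor of 2^4.80 ≈ 27.86.
991 × 27.86 ≈ 28000 million people.

around 28000 million people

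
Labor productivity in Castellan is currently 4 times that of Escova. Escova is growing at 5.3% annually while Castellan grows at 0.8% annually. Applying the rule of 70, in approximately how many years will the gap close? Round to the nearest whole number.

Escova gains on Castellan at 5.3% − 0.8% = 4.5 points a year.
At that relative rate the gap halves every 70/4.5 ≈ 15.56 years.
A 4 times gap closes after 2 halvings: 2 × 15.56 ≈ 31 years.

approximately 31 years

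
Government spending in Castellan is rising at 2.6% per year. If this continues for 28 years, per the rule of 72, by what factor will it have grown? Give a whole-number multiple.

72/2.6 ≈ 27.69 years per doubling.
28 years fits 1 doubling: 2^1 = 2.

2 times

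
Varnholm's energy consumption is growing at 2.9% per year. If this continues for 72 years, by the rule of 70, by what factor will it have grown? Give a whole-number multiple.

70/2.9 ≈ 24.14 years per doubling.
72 years fits 3 doublings: 2^3 = 8.

around 8 times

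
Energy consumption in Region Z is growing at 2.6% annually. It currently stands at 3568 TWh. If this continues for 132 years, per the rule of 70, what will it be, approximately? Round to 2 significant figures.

around 110000 TWh

It doubles every 70/2.6 ≈ 26.92 years, so 132 years is 4.90 doublings.
2^4.90 ≈ 29.86; 3568 × 29.86 ≈ 110000 TWh.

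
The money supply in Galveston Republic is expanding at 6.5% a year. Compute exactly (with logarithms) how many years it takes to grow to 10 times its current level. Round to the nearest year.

t = ln(10) / ln(1 + 0.065) = 2.3026 / 0.062975 ≈ 36.56.
≈ 37 years.

37 years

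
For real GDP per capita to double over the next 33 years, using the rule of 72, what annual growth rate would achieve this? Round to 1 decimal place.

72 / 33 ≈ 2.18, so about 2.2% a year.

about 2.2% a year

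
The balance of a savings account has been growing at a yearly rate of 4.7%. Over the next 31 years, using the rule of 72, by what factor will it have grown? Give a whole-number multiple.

At 4.7% one doubling takes ≈ 15.32 years; 31 years is 2 of them, so ×4.

about 4 times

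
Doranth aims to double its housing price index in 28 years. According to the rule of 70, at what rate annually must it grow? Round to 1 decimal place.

70 / 28 ≈ 2.50, so about 2.5% annually.

2.5%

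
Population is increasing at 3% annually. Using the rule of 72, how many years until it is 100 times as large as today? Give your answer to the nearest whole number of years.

approximately 159 years

One doubling takes 72/3 = 24.00 years.
100× is log₂ 100 ≈ 6.64 doublings, so ≈ 6.64 × 24.00 = 159 years.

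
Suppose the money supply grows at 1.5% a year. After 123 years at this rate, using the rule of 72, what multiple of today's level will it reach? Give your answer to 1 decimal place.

Doubles every ≈ 48.00 years (72/1.5).
123 years is 2.56 doublings; 2^2.56 ≈ 5.9×.

around 5.9 times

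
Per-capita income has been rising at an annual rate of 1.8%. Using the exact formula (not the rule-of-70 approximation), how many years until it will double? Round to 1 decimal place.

38.9 years

t = ln(2) / ln(1 + 0.018) = 0.6931 / 0.017840 ≈ 38.85.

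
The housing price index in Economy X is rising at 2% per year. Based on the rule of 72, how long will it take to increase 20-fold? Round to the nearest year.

approximately 156 years

One doubling takes 72/2 = 36.00 years.
Reaching 20× takes log₂(20) ≈ 4.32 doublings.
4.32 × 36.00 ≈ 156 years.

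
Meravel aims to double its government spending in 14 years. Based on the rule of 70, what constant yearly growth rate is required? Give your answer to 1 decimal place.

70 / 14 ≈ 5.00, so about 5.0% per year.

≈ 5.0%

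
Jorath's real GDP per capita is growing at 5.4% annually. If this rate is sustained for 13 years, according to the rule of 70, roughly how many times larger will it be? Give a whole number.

about 2 times

70/5.4 ≈ 12.96 years per doubling.
13 years fits 1 doubling: 2^1 = 2.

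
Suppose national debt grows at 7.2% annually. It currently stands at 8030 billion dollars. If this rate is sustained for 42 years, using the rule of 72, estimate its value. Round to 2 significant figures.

roughly 150000 billion dollars

It doubles every 72/7.2 ≈ 10.00 years, so 42 years is 4.20 doublings.
2^4.20 ≈ 18.38; 8030 × 18.38 ≈ 150000 billion dollars.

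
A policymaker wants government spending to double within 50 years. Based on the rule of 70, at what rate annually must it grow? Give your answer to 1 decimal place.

approximately 1.4%

70 / 50 ≈ 1.40, so about 1.4% annually.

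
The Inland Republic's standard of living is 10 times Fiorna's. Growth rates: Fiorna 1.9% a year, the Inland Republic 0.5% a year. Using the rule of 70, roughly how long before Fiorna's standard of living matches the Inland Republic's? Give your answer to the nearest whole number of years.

around 166 years

The growth-rate gap is 1.9% − 0.5% = 1.4 percentage points.
So the ratio between them halves every 70/1.4 ≈ 50.00 years.
A 10 times gap takes log₂(10) ≈ 3.32 halvings to close: 3.32 × 50.00 ≈ 166 years.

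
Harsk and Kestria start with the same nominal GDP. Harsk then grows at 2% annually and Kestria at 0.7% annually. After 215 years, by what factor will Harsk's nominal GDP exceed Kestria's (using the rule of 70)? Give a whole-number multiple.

16 times

Harsk pulls ahead at 1.3 pp per year, so the ratio doubles every 70/1.3 ≈ 53.85 years.
In 215 years that's 3.99 doublings: 2^3.99 ≈ 16.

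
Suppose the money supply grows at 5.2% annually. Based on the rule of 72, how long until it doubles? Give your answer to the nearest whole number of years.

about 14 years

72/5.2 ≈ 13.85, so it doubles roughly every 14 years.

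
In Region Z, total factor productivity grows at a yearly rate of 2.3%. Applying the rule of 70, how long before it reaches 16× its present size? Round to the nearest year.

122 years

One doubling takes 70/2.3 = 30.43 years.
16 = 2^4, so 4 doublings → 122 years.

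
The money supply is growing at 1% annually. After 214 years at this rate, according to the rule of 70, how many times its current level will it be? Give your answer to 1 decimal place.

Doubles every ≈ 70.00 years (70/1).
214 years is 3.06 doublings; 2^3.06 ≈ 8.3×.

8.3 times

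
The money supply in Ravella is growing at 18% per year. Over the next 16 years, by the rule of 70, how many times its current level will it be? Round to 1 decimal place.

Doubling time ≈ 70/18 = 3.89 years.
16 years / 3.89 ≈ 4.11 doublings → factor 2^4.11 ≈ 17.3.

about 17.3 times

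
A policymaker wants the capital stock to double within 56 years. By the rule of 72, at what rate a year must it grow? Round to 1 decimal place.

roughly 1.3%

72 / 56 ≈ 1.29, so about 1.3% a year.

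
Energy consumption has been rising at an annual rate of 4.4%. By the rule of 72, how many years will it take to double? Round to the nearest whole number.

about 16 years

Doubling time ≈ 72 / 4.4 = 16.36 years.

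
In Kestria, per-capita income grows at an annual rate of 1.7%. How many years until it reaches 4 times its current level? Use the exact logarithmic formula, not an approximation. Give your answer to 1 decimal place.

t = ln(4) / ln(1 + 0.017) = 1.3863 / 0.016857 ≈ 82.24.

82.2 years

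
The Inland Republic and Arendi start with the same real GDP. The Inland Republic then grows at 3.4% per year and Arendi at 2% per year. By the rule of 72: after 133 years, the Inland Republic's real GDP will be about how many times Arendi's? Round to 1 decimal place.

approximately 6.0 times

Only the 1.4-point difference matters.
72/1.4 ≈ 51.43 years per doubling of the ratio; 133 years gives 2.59 doublings, so ≈ 6.0×.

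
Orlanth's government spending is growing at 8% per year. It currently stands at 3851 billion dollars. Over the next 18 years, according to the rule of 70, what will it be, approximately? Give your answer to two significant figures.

Doubling time ≈ 70/8 = 8.75 years.
18 years is 18/8.75 ≈ 2.06 doublings, a factor of 2^2.06 ≈ 4.17.
3851 × 4.17 ≈ 16000 billion dollars.

approximately 16000 billion dollars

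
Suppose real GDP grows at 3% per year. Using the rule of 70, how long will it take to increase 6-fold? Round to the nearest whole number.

roughly 60 years

One doubling takes 70/3 = 23.33 years.
6× is log₂ 6 ≈ 2.58 doublings, so ≈ 2.58 × 23.33 = 60 years.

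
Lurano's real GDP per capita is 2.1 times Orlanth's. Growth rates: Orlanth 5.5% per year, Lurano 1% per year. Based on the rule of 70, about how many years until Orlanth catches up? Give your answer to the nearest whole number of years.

What matters is the difference: 4.5 pp.
Rule of 70 on the gap: the ratio halves every 70/4.5 ≈ 15.56 years.
A 2.1 times gap takes log₂(2.1) ≈ 1.07 halvings to close: 1.07 × 15.56 ≈ 17 years.

about 17 years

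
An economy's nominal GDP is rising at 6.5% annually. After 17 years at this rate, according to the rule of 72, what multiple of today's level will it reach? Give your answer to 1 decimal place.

2.9 times

Doubling time ≈ 72/6.5 = 11.08 years.
17 years / 11.08 ≈ 1.53 doublings → factor 2^1.53 ≈ 2.9.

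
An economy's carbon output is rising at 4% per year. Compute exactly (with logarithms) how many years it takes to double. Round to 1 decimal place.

t = ln(2) / ln(1 + 0.04) = 0.6931 / 0.039221 ≈ 17.67.

17.7 years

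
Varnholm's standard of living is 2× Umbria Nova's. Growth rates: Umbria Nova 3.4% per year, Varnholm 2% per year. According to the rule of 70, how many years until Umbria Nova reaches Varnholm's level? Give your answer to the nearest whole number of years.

around 50 years

Umbria Nova gains on Varnholm at 3.4% − 2% = 1.4 points a year.
At that relative rate the gap halves every 70/1.4 ≈ 50.00 years.
A 2× gap closes after 1 halving: 1 × 50.00 ≈ 50 years.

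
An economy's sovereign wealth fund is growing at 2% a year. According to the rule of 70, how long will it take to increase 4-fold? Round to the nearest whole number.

about 70 years

At 2% it doubles every 70/2 ≈ 35.00 years.
4× is 2 doublings, so 2 × 35.00 ≈ 70 years.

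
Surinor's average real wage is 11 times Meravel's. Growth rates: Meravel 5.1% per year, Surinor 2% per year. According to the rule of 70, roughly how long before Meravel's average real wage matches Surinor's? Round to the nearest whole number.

about 78 years

The growth-rate gap is 5.1% − 2% = 3.1 percentage points.
So the ratio between them halves every 70/3.1 ≈ 22.58 years.
An 11 times gap takes log₂(11) ≈ 3.46 halvings to close: 3.46 × 22.58 ≈ 78 years.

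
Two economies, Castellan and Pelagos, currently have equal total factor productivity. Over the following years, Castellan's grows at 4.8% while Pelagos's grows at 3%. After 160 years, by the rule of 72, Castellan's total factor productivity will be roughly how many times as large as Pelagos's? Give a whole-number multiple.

Only the 1.8-point difference matters.
72/1.8 ≈ 40.00 years per doubling of the ratio; 160 years gives 4.00 doublings, so ≈ 16×.

roughly 16 times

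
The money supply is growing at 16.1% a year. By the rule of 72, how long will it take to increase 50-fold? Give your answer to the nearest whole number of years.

One doubling takes 72/16.1 = 4.47 years.
Reaching 50× takes log₂(50) ≈ 5.64 doublings.
5.64 × 4.47 ≈ 25 years.

around 25 years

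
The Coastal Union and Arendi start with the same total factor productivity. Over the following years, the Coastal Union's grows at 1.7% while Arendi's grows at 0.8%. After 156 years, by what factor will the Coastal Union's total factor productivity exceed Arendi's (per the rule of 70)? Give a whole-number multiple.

Only the 0.9-point difference matters.
70/0.9 ≈ 77.78 years per doubling of the ratio; 156 years gives 2.01 doublings, so ≈ 4×.

approximately 4 times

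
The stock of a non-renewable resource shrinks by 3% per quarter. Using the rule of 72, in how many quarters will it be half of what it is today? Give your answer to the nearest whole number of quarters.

Falling at 3%, it halves about every 72/3 = 24.00 quarters.

24 quarters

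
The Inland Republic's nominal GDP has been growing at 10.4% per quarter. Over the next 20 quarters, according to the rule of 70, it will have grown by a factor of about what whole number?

8 times

At 10.4% one doubling takes ≈ 6.73 quarters; 20 quarters is 3 of them, so ×8.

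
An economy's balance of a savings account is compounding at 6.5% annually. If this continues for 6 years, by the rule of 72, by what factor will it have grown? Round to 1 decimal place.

1.5 times

Doubles every ≈ 11.08 years (72/6.5).
6 years is 0.54 doublings; 2^0.54 ≈ 1.5×.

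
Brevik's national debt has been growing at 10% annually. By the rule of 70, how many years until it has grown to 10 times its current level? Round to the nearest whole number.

Doubling time ≈ 70/10 = 7.00 years.
10× is log₂ 10 ≈ 3.32 doublings, so ≈ 3.32 × 7.00 = 23 years.

about 23 years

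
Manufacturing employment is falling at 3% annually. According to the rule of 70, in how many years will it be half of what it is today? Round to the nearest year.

≈ 23 years

The rule works in reverse for decay: 70/3 ≈ 23.33 years to halve.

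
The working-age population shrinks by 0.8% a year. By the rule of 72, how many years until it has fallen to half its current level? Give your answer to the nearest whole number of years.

roughly 90 years

The rule works in reverse for decay: 72/0.8 ≈ 90.00 years to halve.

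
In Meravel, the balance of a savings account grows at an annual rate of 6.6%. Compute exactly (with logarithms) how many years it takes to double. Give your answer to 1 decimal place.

10.8 years

t = ln(2) / ln(1 + 0.066) = 0.6931 / 0.063913 ≈ 10.84.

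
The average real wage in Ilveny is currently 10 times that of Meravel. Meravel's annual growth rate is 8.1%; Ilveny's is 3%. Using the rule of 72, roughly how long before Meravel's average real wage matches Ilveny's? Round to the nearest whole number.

The growth-rate gap is 8.1% − 3% = 5.1 percentage points.
So the ratio between them halves every 72/5.1 ≈ 14.12 years.
A 10 times gap takes log₂(10) ≈ 3.32 halvings to close: 3.32 × 14.12 ≈ 47 years.

47 years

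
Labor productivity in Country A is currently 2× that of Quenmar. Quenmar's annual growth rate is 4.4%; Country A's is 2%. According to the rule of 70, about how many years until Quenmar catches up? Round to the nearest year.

about 29 years

What matters is the difference: 2.4 pp.
Rule of 70 on the gap: the ratio halves every 70/2.4 ≈ 29.17 years.
A 2× gap closes after 1 halving: 1 × 29.17 ≈ 29 years.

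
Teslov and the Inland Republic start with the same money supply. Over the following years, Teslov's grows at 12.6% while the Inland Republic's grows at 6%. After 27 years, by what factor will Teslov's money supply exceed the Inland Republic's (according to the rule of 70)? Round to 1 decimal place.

≈ 5.8 times

Only the 6.6-point difference matters.
70/6.6 ≈ 10.61 years per doubling of the ratio; 27 years gives 2.54 doublings, so ≈ 5.8×.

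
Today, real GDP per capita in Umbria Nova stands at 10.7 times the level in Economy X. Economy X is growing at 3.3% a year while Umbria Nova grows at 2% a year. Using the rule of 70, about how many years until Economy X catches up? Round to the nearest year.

Economy X gains on Umbria Nova at 3.3% − 2% = 1.3 points a year.
At that relative rate the gap halves every 70/1.3 ≈ 53.85 years.
A 10.7 times gap takes log₂(10.7) ≈ 3.42 halvings to close: 3.42 × 53.85 ≈ 184 years.

around 184 years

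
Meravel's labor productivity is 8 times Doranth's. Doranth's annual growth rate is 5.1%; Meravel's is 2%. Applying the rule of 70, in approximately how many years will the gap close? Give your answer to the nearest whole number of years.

≈ 68 years

What matters is the difference: 3.1 pp.
Rule of 70 on the gap: the ratio halves every 70/3.1 ≈ 22.58 years.
An 8 times gap closes after 3 halvings: 3 × 22.58 ≈ 68 years.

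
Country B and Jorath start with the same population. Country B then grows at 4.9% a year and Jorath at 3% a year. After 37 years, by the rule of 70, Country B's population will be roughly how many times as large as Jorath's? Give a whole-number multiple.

2 times

Rate gap = 4.9% − 3% = 1.9 points.
The ratio doubles every 70/1.9 ≈ 36.84 years.
37/36.84 ≈ 1.00 doublings → ratio ≈ 2^1.00 ≈ 2.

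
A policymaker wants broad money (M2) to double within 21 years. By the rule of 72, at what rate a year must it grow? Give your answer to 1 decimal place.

72 / 21 ≈ 3.43, so about 3.4% a year.

≈ 3.4%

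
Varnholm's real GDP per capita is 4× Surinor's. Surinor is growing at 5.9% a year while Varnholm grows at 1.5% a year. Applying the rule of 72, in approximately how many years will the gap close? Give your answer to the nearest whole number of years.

33 years

The growth-rate gap is 5.9% − 1.5% = 4.4 percentage points.
So the ratio between them halves every 72/4.4 ≈ 16.36 years.
A 4× gap closes after 2 halvings: 2 × 16.36 ≈ 33 years.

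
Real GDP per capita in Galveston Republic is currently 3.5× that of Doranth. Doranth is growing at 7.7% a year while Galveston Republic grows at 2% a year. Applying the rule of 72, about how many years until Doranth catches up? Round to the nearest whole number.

approximately 23 years

The growth-rate gap is 7.7% − 2% = 5.7 percentage points.
So the ratio between them halves every 72/5.7 ≈ 12.63 years.
A 3.5× gap takes log₂(3.5) ≈ 1.81 halvings to close: 1.81 × 12.63 ≈ 23 years.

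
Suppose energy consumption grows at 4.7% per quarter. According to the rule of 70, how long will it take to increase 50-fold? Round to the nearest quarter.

84 quarters

One doubling takes 70/4.7 = 14.89 quarters.
50× is log₂ 50 ≈ 5.64 doublings, so ≈ 5.64 × 14.89 = 84 quarters.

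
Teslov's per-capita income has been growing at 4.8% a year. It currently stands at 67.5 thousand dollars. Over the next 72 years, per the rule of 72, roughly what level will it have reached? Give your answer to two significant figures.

about 1900 thousand dollars

Doubling time ≈ 72/4.8 = 15.00 years.
72 years is 72/15.00 ≈ 4.80 doublings, a factor of 2^4.80 ≈ 27.86.
67.5 × 27.86 ≈ 1900 thousand dollars.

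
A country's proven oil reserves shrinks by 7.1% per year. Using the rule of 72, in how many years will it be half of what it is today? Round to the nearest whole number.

≈ 10 years

The rule works in reverse for decay: 72/7.1 ≈ 10.14 years to halve.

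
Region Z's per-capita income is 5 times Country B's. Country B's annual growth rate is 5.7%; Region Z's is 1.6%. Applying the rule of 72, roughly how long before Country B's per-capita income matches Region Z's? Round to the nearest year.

41 years

What matters is the difference: 4.1 pp.
Rule of 72 on the gap: the ratio halves every 72/4.1 ≈ 17.56 years.
A 5 times gap takes log₂(5) ≈ 2.32 halvings to close: 2.32 × 17.56 ≈ 41 years.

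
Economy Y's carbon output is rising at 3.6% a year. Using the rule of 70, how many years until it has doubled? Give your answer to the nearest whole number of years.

around 19 years

70/3.6 ≈ 19.44, so it doubles roughly every 19 years.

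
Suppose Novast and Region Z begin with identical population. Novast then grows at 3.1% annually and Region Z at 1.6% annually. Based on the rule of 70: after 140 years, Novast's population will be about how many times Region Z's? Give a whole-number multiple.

Rate gap = 3.1% − 1.6% = 1.5 points.
The ratio doubles every 70/1.5 ≈ 46.67 years.
140/46.67 ≈ 3.00 doublings → ratio ≈ 2^3.00 ≈ 8.

approximately 8 times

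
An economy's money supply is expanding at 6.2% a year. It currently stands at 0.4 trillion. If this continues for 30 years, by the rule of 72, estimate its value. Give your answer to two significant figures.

approximately 2.4 trillion

It doubles every 72/6.2 ≈ 11.61 years, so 30 years is 2.58 doublings.
2^2.58 ≈ 5.98; 0.4 × 5.98 ≈ 2.4 trillion.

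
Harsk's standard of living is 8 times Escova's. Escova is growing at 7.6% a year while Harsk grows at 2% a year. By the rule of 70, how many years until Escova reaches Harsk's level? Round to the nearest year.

The growth-rate gap is 7.6% − 2% = 5.6 percentage points.
So the ratio between them halves every 70/5.6 ≈ 12.50 years.
An 8 times gap closes after 3 halvings: 3 × 12.50 ≈ 38 years.

about 38 years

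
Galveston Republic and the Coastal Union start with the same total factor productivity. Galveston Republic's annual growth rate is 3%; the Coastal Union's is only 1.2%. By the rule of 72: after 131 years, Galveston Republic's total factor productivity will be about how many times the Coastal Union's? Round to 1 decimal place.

Galveston Republic pulls ahead at 1.8 pp per year, so the ratio doubles every 72/1.8 ≈ 40.00 years.
In 131 years that's 3.28 doublings: 2^3.28 ≈ 9.7.

roughly 9.7 times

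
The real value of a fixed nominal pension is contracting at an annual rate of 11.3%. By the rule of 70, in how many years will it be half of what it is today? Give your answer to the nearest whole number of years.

The rule works in reverse for decay: 70/11.3 ≈ 6.19 years to halve.

around 6 years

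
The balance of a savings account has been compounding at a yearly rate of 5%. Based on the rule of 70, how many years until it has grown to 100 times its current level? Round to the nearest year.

At 5% it doubles every 70/5 ≈ 14.00 years.
100× is log₂ 100 ≈ 6.64 doublings, so ≈ 6.64 × 14.00 = 93 years.

approximately 93 years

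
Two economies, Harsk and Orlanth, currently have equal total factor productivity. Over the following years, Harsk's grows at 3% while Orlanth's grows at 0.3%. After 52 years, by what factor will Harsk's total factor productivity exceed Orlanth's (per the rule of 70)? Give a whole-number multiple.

about 4 times

Rate gap = 3% − 0.3% = 2.7 points.
The ratio doubles every 70/2.7 ≈ 25.93 years.
52/25.93 ≈ 2.01 doublings → ratio ≈ 2^2.01 ≈ 4.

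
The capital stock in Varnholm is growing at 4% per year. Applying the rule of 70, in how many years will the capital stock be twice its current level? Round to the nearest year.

70/4 ≈ 17.50, so it doubles roughly every 18 years.

18 years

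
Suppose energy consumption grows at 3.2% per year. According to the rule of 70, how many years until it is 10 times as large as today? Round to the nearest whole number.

At 3.2% it doubles every 70/3.2 ≈ 21.88 years.
Reaching 10× takes log₂(10) ≈ 3.32 doublings.
3.32 × 21.88 ≈ 73 years.

about 73 years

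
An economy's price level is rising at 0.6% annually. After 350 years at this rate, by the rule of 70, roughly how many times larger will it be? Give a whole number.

Doubling time ≈ 70/0.6 = 116.67 years.
350/116.67 ≈ 3 doublings, so about 2^3 = 8×.

roughly 8 times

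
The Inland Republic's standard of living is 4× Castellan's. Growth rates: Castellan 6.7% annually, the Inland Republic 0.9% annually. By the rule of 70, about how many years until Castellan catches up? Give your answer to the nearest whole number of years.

24 years

Castellan gains on the Inland Republic at 6.7% − 0.9% = 5.8 points a year.
At that relative rate the gap halves every 70/5.8 ≈ 12.07 years.
A 4× gap closes after 2 halvings: 2 × 12.07 ≈ 24 years.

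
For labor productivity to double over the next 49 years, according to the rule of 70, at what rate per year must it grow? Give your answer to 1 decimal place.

70 / 49 ≈ 1.43, so about 1.4% per year.

1.4% per year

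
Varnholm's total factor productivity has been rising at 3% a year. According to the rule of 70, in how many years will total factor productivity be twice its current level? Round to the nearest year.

At 3%, doubling takes about 70/3 = 23.33 years.

about 23 years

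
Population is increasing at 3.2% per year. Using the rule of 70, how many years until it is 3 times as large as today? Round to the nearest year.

around 35 years

Doubling time ≈ 70/3.2 = 21.88 years.
3× is log₂ 3 ≈ 1.58 doublings, so ≈ 1.58 × 21.88 = 35 years.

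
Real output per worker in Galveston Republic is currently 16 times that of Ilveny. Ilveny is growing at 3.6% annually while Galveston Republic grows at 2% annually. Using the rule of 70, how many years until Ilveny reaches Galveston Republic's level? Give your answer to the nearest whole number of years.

Ilveny gains on Galveston Republic at 3.6% − 2% = 1.6 points a year.
At that relative rate the gap halves every 70/1.6 ≈ 43.75 years.
A 16 times gap closes after 4 halvings: 4 × 43.75 ≈ 175 years.

roughly 175 years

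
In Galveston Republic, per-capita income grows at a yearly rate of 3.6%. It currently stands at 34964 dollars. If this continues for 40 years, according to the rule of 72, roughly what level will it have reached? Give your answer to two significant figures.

It doubles every 72/3.6 ≈ 20.00 years, so 40 years is 2.00 doublings.
2^2.00 ≈ 4.00; 34964 × 4.00 ≈ 140000 dollars.

around 140000 dollars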